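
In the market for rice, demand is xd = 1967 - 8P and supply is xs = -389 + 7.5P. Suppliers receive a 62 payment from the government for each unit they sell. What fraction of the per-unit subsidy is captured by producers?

Producer share = 16/31

Pre-subsidy: 1967 - 8P = -389 + 7.5P gives P* = 152, x* = 751.
With the subsidy, sellers receive Ps = Pb + 62 for each unit, where Pb is the price buyers pay.
Supply in terms of Pb becomes xs = -389 + 7.5(Pb + 62) = 76 + 7.5Pb. Setting this equal to demand: 1967 - 8Pb = 76 + 7.5Pb, so Pb = 122.
Sellers receive Ps = 122 + 62 = 184; x' = 1967 − 8·122 = 991.
Buyers' price falls by P* − Pb = 152 − 122 = 30; sellers' price rises by Ps − P* = 184 − 152 = 32.
So producers capture 32/62 = 16/31 of each unit of subsidy.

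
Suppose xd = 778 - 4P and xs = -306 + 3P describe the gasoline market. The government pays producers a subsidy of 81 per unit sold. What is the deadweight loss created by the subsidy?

Deadweight loss = 39366/7

Pre-subsidy: 778 - 4P = -306 + 3P gives P* = 1084/7, x* = 1110/7.
With the subsidy, sellers receive Ps = Pb + 81 for each unit, where Pb is the price buyers pay.
Supply in terms of Pb becomes xs = -306 + 3(Pb + 81) = -63 + 3Pb. Setting this equal to demand: 778 - 4Pb = -63 + 3Pb, so Pb = 841/7.
Sellers receive Ps = 841/7 + 81 = 1408/7; x' = 778 − 4·(841/7) = 2082/7.
The subsidy expands output by 2082/7 − 1110/7 = 972/7 past the efficient level; on those units the gap between marginal cost and willingness to pay runs from 0 up to 81.
DWL = ½ × 81 × 972/7 = 39366/7.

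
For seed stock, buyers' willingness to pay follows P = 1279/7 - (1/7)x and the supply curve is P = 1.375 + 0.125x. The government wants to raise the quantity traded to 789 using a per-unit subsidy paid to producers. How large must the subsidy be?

Required subsidy s = 30 per unit

At x = 789, from the demand curve buyers pay Pb = 1279/7 − (1/7)·789 = 70; from the supply curve sellers need Ps = 1.375 + 0.125·789 = 100.
The subsidy must fill the gap: s = Ps − Pb = 100 − 70 = 30.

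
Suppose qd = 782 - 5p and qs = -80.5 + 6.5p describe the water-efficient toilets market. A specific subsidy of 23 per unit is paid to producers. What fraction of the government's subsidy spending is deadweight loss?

DWL / government spending = 65/944

Pre-subsidy: 782 - 5p = -80.5 + 6.5p gives p* = 75, q* = 407.
With the subsidy, sellers receive ps = pb + 23 for each unit, where pb is the price buyers pay.
Supply in terms of pb becomes qs = -80.5 + 6.5(pb + 23) = 69 + 6.5pb. Setting this equal to demand: 782 - 5pb = 69 + 6.5pb, so pb = 62.
Sellers receive ps = 62 + 23 = 85; q' = 782 − 5·62 = 472.
ΔCS = ½(407 + 472)(75 − 62) = 5713.5; ΔPS = ½(407 + 472)(85 − 75) = 4395.
Government spending = 23 × 472 = 10856.
DWL = ½ × 23 × (472 − 407) = 747.5; fraction = 747.5 / 10856 = 65/944.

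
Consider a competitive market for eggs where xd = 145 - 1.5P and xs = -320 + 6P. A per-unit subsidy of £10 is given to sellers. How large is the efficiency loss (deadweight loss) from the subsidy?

Pre-subsidy: 145 - 1.5P = -320 + 6P gives P* = 62, x* = 52.
With the subsidy, sellers receive Ps = Pb + 10 for each unit, where Pb is the price buyers pay.
Supply in terms of Pb becomes xs = -320 + 6(Pb + 10) = -260 + 6Pb. Setting this equal to demand: 145 - 1.5Pb = -260 + 6Pb, so Pb = 54.
Sellers receive Ps = 54 + 10 = 64; x' = 145 − 1.5·54 = 64.
The subsidy expands output by 64 − 52 = 12 past the efficient level; on those units the gap between marginal cost and willingness to pay runs from 0 up to 10.
DWL = ½ × 10 × 12 = 60.

Deadweight loss = £60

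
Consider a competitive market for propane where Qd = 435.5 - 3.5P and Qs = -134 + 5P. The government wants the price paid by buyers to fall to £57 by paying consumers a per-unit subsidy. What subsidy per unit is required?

At a buyer price of 57, quantity demanded is 435.5 − 3.5·57 = 236.
Sellers supply 236 only when they receive Ps with -134 + 5·Ps = 236, i.e. Ps = 74.
s = Ps − Pb = 74 − 57 = 17.

Required subsidy s = £17 per unit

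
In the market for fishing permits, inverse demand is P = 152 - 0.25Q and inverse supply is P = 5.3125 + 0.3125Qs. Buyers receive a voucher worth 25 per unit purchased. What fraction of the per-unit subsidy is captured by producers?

Producer share = 5/9

Pre-subsidy: 152 - 0.25Q = 5.3125 + 0.3125Q gives Q* = 2347/9 and P* = 3125/36.
With the rebate, buyers effectively pay Pb = Ps − 25, where Ps is the price sellers receive.
On the curves, Pb = 152 - 0.25Q and Ps = 5.3125 + 0.3125Q; the wedge Ps − Pb = 25 gives 5.3125 + 0.3125Q − (152 - 0.25Q) = 25, so Q' = 2747/9.
Then Pb = 152 − 0.25·(2747/9) = 2725/36 and Ps = 5.3125 + 0.3125·(2747/9) = 3625/36.
Buyers' price falls by P* − Pb = 3125/36 − 2725/36 = 100/9; sellers' price rises by Ps − P* = 3625/36 − 3125/36 = 125/9.
So producers capture (125/9)/25 = 5/9 of each unit of subsidy.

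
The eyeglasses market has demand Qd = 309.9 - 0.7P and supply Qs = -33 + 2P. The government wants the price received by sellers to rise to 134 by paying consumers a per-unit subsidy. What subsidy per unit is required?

Required subsidy s = 27 per unit

At a seller price of 134, quantity supplied is -33 + 2·134 = 235.
Buyers absorb 235 only when they pay Pb with 309.9 − 0.7·Pb = 235, i.e. Pb = 107.
s = Ps − Pb = 134 − 107 = 27.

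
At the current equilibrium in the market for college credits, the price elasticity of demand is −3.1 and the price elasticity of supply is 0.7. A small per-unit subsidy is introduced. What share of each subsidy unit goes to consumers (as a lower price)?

Consumer share = 7/38

For a small subsidy around the equilibrium, the benefit split depends on the relative slopes, which at a point are proportional to the elasticities.
Buyer share = εs/(εs + |εd|) = 0.7/(0.7 + 3.1) = 7/38; seller share = |εd|/(εs + |εd|) = 31/38.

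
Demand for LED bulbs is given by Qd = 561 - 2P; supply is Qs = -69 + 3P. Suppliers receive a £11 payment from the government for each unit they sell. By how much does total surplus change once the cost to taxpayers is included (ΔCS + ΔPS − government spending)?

Pre-subsidy: 561 - 2P = -69 + 3P gives P* = 126, Q* = 309.
With the subsidy, sellers receive Ps = Pb + 11 for each unit, where Pb is the price buyers pay.
Supply in terms of Pb becomes Qs = -69 + 3(Pb + 11) = -36 + 3Pb. Setting this equal to demand: 561 - 2Pb = -36 + 3Pb, so Pb = 119.4.
Sellers receive Ps = 119.4 + 11 = 130.4; Q' = 561 − 2·119.4 = 322.2.
ΔCS = ½(309 + 322.2)(126 − 119.4) = 2082.96; ΔPS = ½(309 + 322.2)(130.4 − 126) = 1388.64.
Government spending = 11 × 322.2 = 3544.2.
Net change = 2082.96 + 1388.64 − 3544.2 = -72.6. The loss equals the DWL triangle ½·11·13.2.

Net change in total surplus = -£72.6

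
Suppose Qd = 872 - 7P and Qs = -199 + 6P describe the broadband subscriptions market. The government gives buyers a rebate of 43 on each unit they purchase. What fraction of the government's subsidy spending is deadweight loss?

DWL / government spending = 903/5645

Pre-subsidy: 872 - 7P = -199 + 6P gives P* = 1071/13, Q* = 3839/13.
With the rebate, buyers effectively pay Pb = Ps − 43, where Ps is the price sellers receive.
Demand in terms of Ps becomes Qd = 872 − 7(Ps − 43) = 1173 - 7Ps. Setting this equal to supply: 1173 - 7Ps = -199 + 6Ps, so Ps = 1372/13.
Buyers pay Pb = 1372/13 − 43 = 813/13; Q' = -199 + 6·(1372/13) = 5645/13.
ΔCS = ½(3839/13 + 5645/13)(1071/13 − 813/13) = 1223436/169; ΔPS = ½(3839/13 + 5645/13)(1372/13 − 1071/13) = 1427342/169.
Government spending = 43 × 5645/13 = 242735/13.
DWL = ½ × 43 × (5645/13 − 3839/13) = 38829/13; fraction = (38829/13) / (242735/13) = 903/5645.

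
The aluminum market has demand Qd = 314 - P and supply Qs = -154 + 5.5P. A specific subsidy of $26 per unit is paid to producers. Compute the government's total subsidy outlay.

Government cost = $6864

Pre-subsidy: 314 - P = -154 + 5.5P gives P* = 72, Q* = 242.
With the subsidy, sellers receive Ps = Pb + 26 for each unit, where Pb is the price buyers pay.
Supply in terms of Pb becomes Qs = -154 + 5.5(Pb + 26) = -11 + 5.5Pb. Setting this equal to demand: 314 - Pb = -11 + 5.5Pb, so Pb = 50.
Sellers receive Ps = 50 + 26 = 76; Q' = 314 − 1·50 = 264.
Government outlay = subsidy × quantity = 26 × 264 = 6864.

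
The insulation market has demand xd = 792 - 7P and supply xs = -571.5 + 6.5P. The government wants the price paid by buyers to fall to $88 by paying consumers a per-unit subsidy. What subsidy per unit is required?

Required subsidy s = $27 per unit

At a buyer price of 88, quantity demanded is 792 − 7·88 = 176.
Sellers supply 176 only when they receive Ps with -571.5 + 6.5·Ps = 176, i.e. Ps = 115.
s = Ps − Pb = 115 − 88 = 27.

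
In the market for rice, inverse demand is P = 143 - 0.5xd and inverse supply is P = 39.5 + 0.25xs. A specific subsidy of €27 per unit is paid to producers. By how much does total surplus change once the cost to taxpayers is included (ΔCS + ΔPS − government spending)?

Net change in total surplus = -€486

Pre-subsidy: 143 - 0.5x = 39.5 + 0.25x gives x* = 138 and P* = 74.
With the subsidy, sellers receive Ps = Pb + 27 for each unit, where Pb is the price buyers pay.
On the curves, Pb = 143 - 0.5x and Ps = 39.5 + 0.25x; the wedge Ps − Pb = 27 gives 39.5 + 0.25x − (143 - 0.5x) = 27, so x' = 174.
Then Pb = 143 − 0.5·174 = 56 and Ps = 39.5 + 0.25·174 = 83.
ΔCS = ½(138 + 174)(74 − 56) = 2808; ΔPS = ½(138 + 174)(83 − 74) = 1404.
Government spending = 27 × 174 = 4698.
Net change = 2808 + 1404 − 4698 = -486. The loss equals the DWL triangle ½·27·36.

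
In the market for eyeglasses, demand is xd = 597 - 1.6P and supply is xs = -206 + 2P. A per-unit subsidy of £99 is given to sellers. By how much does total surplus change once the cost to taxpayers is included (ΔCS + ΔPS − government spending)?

Net change in total surplus = -£4356

Pre-subsidy: 597 - 1.6P = -206 + 2P gives P* = 4015/18, x* = 2161/9.
With the subsidy, sellers receive Ps = Pb + 99 for each unit, where Pb is the price buyers pay.
Supply in terms of Pb becomes xs = -206 + 2(Pb + 99) = -8 + 2Pb. Setting this equal to demand: 597 - 1.6Pb = -8 + 2Pb, so Pb = 3025/18.
Sellers receive Ps = 3025/18 + 99 = 4807/18; x' = 597 − 1.6·(3025/18) = 2953/9.
ΔCS = ½(2161/9 + 2953/9)(4015/18 − 3025/18) = 140635/9; ΔPS = ½(2161/9 + 2953/9)(4807/18 − 4015/18) = 112508/9.
Government spending = 99 × 2953/9 = 32483.
Net change = 140635/9 + 112508/9 − 32483 = -4356. The loss equals the DWL triangle ½·99·88.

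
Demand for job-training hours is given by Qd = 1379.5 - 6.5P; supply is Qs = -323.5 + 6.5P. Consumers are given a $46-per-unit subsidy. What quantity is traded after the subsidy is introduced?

Q' = 677.5

Pre-subsidy: 1379.5 - 6.5P = -323.5 + 6.5P gives P* = 131, Q* = 528.
With the rebate, buyers effectively pay Pb = Ps − 46, where Ps is the price sellers receive.
Demand in terms of Ps becomes Qd = 1379.5 − 6.5(Ps − 46) = 1678.5 - 6.5Ps. Setting this equal to supply: 1678.5 - 6.5Ps = -323.5 + 6.5Ps, so Ps = 154.
Buyers pay Pb = 154 − 46 = 108; Q' = -323.5 + 6.5·154 = 677.5.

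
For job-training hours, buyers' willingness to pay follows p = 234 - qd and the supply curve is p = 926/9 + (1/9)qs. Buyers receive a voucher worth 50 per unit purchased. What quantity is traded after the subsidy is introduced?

q' = 163

Pre-subsidy: 234 - q = 926/9 + (1/9)q gives q* = 118 and p* = 116.
With the rebate, buyers effectively pay pb = ps − 50, where ps is the price sellers receive.
On the curves, pb = 234 - q and ps = 926/9 + (1/9)q; the wedge ps − pb = 50 gives 926/9 + (1/9)q − (234 - q) = 50, so q' = 163.
Then pb = 234 − 1·163 = 71 and ps = 926/9 + (1/9)·163 = 121.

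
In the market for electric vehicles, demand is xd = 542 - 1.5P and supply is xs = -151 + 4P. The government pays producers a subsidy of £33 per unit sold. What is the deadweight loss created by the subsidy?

Pre-subsidy: 542 - 1.5P = -151 + 4P gives P* = 126, x* = 353.
With the subsidy, sellers receive Ps = Pb + 33 for each unit, where Pb is the price buyers pay.
Supply in terms of Pb becomes xs = -151 + 4(Pb + 33) = -19 + 4Pb. Setting this equal to demand: 542 - 1.5Pb = -19 + 4Pb, so Pb = 102.
Sellers receive Ps = 102 + 33 = 135; x' = 542 − 1.5·102 = 389.
The subsidy expands output by 389 − 353 = 36 past the efficient level; on those units the gap between marginal cost and willingness to pay runs from 0 up to 33.
DWL = ½ × 33 × 36 = 594.

Deadweight loss = £594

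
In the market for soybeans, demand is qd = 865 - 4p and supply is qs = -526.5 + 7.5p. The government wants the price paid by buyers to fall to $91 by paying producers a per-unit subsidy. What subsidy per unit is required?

Required subsidy s = $46 per unit

At a buyer price of 91, quantity demanded is 865 − 4·91 = 501.
Sellers supply 501 only when they receive ps with -526.5 + 7.5·ps = 501, i.e. ps = 137.
s = ps − pb = 137 − 91 = 46.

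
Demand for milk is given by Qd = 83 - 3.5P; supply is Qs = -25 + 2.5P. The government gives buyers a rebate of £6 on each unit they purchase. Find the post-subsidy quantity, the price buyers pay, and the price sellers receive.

Pre-subsidy: 83 - 3.5P = -25 + 2.5P gives P* = 18, Q* = 20.
With the rebate, buyers effectively pay Pb = Ps − 6, where Ps is the price sellers receive.
Demand in terms of Ps becomes Qd = 83 − 3.5(Ps − 6) = 104 - 3.5Ps. Setting this equal to supply: 104 - 3.5Ps = -25 + 2.5Ps, so Ps = 21.5.
Buyers pay Pb = 21.5 − 6 = 15.5; Q' = -25 + 2.5·21.5 = 28.75.

Q' = 28.75; buyers pay £15.5; sellers receive £21.5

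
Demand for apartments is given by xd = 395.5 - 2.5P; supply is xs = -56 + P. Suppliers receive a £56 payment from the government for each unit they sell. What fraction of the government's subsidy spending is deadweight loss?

DWL / government spending = 20/113

Pre-subsidy: 395.5 - 2.5P = -56 + P gives P* = 129, x* = 73.
With the subsidy, sellers receive Ps = Pb + 56 for each unit, where Pb is the price buyers pay.
Supply in terms of Pb becomes xs = -56 + 1(Pb + 56) = 0 + Pb. Setting this equal to demand: 395.5 - 2.5Pb = 0 + Pb, so Pb = 113.
Sellers receive Ps = 113 + 56 = 169; x' = 395.5 − 2.5·113 = 113.
ΔCS = ½(73 + 113)(129 − 113) = 1488; ΔPS = ½(73 + 113)(169 − 129) = 3720.
Government spending = 56 × 113 = 6328.
DWL = ½ × 56 × (113 − 73) = 1120; fraction = 1120 / 6328 = 20/113.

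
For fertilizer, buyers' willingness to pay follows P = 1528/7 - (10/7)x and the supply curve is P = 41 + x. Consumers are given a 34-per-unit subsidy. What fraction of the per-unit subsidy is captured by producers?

Producer share = 7/17

Pre-subsidy: 1528/7 - (10/7)x = 41 + x gives x* = 73 and P* = 114.
With the rebate, buyers effectively pay Pb = Ps − 34, where Ps is the price sellers receive.
On the curves, Pb = 1528/7 - (10/7)x and Ps = 41 + x; the wedge Ps − Pb = 34 gives 41 + x − (1528/7 - (10/7)x) = 34, so x' = 87.
Then Pb = 1528/7 − (10/7)·87 = 94 and Ps = 41 + 1·87 = 128.
Buyers' price falls by P* − Pb = 114 − 94 = 20; sellers' price rises by Ps − P* = 128 − 114 = 14.
So producers capture 14/34 = 7/17 of each unit of subsidy.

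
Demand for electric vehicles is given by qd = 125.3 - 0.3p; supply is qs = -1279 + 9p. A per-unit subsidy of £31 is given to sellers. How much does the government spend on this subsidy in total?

Government cost = £2759

Pre-subsidy: 125.3 - 0.3p = -1279 + 9p gives p* = 151, q* = 80.
With the subsidy, sellers receive ps = pb + 31 for each unit, where pb is the price buyers pay.
Supply in terms of pb becomes qs = -1279 + 9(pb + 31) = -1000 + 9pb. Setting this equal to demand: 125.3 - 0.3pb = -1000 + 9pb, so pb = 121.
Sellers receive ps = 121 + 31 = 152; q' = 125.3 − 0.3·121 = 89.
Government outlay = subsidy × quantity = 31 × 89 = 2759.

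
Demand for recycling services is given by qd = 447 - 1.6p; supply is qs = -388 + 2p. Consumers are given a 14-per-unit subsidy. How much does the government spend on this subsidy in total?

Government cost = 3710/3

Pre-subsidy: 447 - 1.6p = -388 + 2p gives p* = 4175/18, q* = 683/9.
With the rebate, buyers effectively pay pb = ps − 14, where ps is the price sellers receive.
Demand in terms of ps becomes qd = 447 − 1.6(ps − 14) = 469.4 - 1.6ps. Setting this equal to supply: 469.4 - 1.6ps = -388 + 2ps, so ps = 1429/6.
Buyers pay pb = 1429/6 − 14 = 1345/6; q' = -388 + 2·(1429/6) = 265/3.
Government outlay = subsidy × quantity = 14 × 265/3 = 3710/3.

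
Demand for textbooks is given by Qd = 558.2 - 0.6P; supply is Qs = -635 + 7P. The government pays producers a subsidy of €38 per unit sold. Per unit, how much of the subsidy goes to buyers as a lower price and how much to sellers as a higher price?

Pre-subsidy: 558.2 - 0.6P = -635 + 7P gives P* = 157, Q* = 464.
With the subsidy, sellers receive Ps = Pb + 38 for each unit, where Pb is the price buyers pay.
Supply in terms of Pb becomes Qs = -635 + 7(Pb + 38) = -369 + 7Pb. Setting this equal to demand: 558.2 - 0.6Pb = -369 + 7Pb, so Pb = 122.
Sellers receive Ps = 122 + 38 = 160; Q' = 558.2 − 0.6·122 = 485.
Buyers' price falls by P* − Pb = 157 − 122 = 35; sellers' price rises by Ps − P* = 160 − 157 = 3.

Buyers gain €35 per unit; sellers gain €3 per unit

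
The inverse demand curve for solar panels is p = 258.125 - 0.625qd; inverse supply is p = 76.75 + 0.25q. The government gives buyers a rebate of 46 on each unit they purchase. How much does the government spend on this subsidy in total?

Government cost = 83674/7

Pre-subsidy: 258.125 - 0.625q = 76.75 + 0.25q gives q* = 1451/7 and p* = 900/7.
With the rebate, buyers effectively pay pb = ps − 46, where ps is the price sellers receive.
On the curves, pb = 258.125 - 0.625q and ps = 76.75 + 0.25q; the wedge ps − pb = 46 gives 76.75 + 0.25q − (258.125 - 0.625q) = 46, so q' = 1819/7.
Then pb = 258.125 − 0.625·(1819/7) = 670/7 and ps = 76.75 + 0.25·(1819/7) = 992/7.
Government outlay = subsidy × quantity = 46 × 1819/7 = 83674/7.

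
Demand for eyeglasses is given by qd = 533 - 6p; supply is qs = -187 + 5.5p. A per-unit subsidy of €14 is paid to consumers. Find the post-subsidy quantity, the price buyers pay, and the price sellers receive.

q' = 4543/23; buyers pay 1286/23; sellers receive 1608/23

Pre-subsidy: 533 - 6p = -187 + 5.5p gives p* = 1440/23, q* = 3619/23.
With the rebate, buyers effectively pay pb = ps − 14, where ps is the price sellers receive.
Demand in terms of ps becomes qd = 533 − 6(ps − 14) = 617 - 6ps. Setting this equal to supply: 617 - 6ps = -187 + 5.5ps, so ps = 1608/23.
Buyers pay pb = 1608/23 − 14 = 1286/23; q' = -187 + 5.5·(1608/23) = 4543/23.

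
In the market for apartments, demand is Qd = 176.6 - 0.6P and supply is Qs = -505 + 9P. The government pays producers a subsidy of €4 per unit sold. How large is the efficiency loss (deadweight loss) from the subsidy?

Deadweight loss = €4.5

Pre-subsidy: 176.6 - 0.6P = -505 + 9P gives P* = 71, Q* = 134.
With the subsidy, sellers receive Ps = Pb + 4 for each unit, where Pb is the price buyers pay.
Supply in terms of Pb becomes Qs = -505 + 9(Pb + 4) = -469 + 9Pb. Setting this equal to demand: 176.6 - 0.6Pb = -469 + 9Pb, so Pb = 67.25.
Sellers receive Ps = 67.25 + 4 = 71.25; Q' = 176.6 − 0.6·67.25 = 136.25.
The subsidy expands output by 136.25 − 134 = 2.25 past the efficient level; on those units the gap between marginal cost and willingness to pay runs from 0 up to 4.
DWL = ½ × 4 × 2.25 = 4.5.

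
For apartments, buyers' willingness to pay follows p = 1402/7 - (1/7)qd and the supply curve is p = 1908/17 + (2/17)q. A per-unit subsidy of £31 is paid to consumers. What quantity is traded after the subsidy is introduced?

Pre-subsidy: 1402/7 - (1/7)q = 1908/17 + (2/17)q gives q* = 338 and p* = 152.
With the rebate, buyers effectively pay pb = ps − 31, where ps is the price sellers receive.
On the curves, pb = 1402/7 - (1/7)q and ps = 1908/17 + (2/17)q; the wedge ps − pb = 31 gives 1908/17 + (2/17)q − (1402/7 - (1/7)q) = 31, so q' = 457.
Then pb = 1402/7 − (1/7)·457 = 135 and ps = 1908/17 + (2/17)·457 = 166.

q' = 457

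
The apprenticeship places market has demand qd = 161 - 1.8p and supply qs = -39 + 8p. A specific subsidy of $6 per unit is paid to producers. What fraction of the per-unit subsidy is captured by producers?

Producer share = 9/49

Pre-subsidy: 161 - 1.8p = -39 + 8p gives p* = 1000/49, q* = 6089/49.
With the subsidy, sellers receive ps = pb + 6 for each unit, where pb is the price buyers pay.
Supply in terms of pb becomes qs = -39 + 8(pb + 6) = 9 + 8pb. Setting this equal to demand: 161 - 1.8pb = 9 + 8pb, so pb = 760/49.
Sellers receive ps = 760/49 + 6 = 1054/49; q' = 161 − 1.8·(760/49) = 6521/49.
Buyers' price falls by p* − pb = 1000/49 − 760/49 = 240/49; sellers' price rises by ps − p* = 1054/49 − 1000/49 = 54/49.
So producers capture (54/49)/6 = 9/49 of each unit of subsidy.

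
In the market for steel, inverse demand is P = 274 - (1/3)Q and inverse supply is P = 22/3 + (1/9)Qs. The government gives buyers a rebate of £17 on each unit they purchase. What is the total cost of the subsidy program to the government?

Government cost = £10850.25

Pre-subsidy: 274 - (1/3)Q = 22/3 + (1/9)Q gives Q* = 600 and P* = 74.
With the rebate, buyers effectively pay Pb = Ps − 17, where Ps is the price sellers receive.
On the curves, Pb = 274 - (1/3)Q and Ps = 22/3 + (1/9)Q; the wedge Ps − Pb = 17 gives 22/3 + (1/9)Q − (274 - (1/3)Q) = 17, so Q' = 638.25.
Then Pb = 274 − (1/3)·638.25 = 61.25 and Ps = 22/3 + (1/9)·638.25 = 78.25.
Government outlay = subsidy × quantity = 17 × 638.25 = 10850.25.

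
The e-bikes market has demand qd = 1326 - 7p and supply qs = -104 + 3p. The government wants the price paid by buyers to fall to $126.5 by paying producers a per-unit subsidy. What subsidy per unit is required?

At a buyer price of 126.5, quantity demanded is 1326 − 7·126.5 = 440.5.
Sellers supply 440.5 only when they receive ps with -104 + 3·ps = 440.5, i.e. ps = 181.5.
s = ps − pb = 181.5 − 126.5 = 55.

Required subsidy s = $55 per unit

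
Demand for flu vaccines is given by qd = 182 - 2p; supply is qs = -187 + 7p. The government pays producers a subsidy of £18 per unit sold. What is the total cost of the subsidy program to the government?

Government cost = £2304

Pre-subsidy: 182 - 2p = -187 + 7p gives p* = 41, q* = 100.
With the subsidy, sellers receive ps = pb + 18 for each unit, where pb is the price buyers pay.
Supply in terms of pb becomes qs = -187 + 7(pb + 18) = -61 + 7pb. Setting this equal to demand: 182 - 2pb = -61 + 7pb, so pb = 27.
Sellers receive ps = 27 + 18 = 45; q' = 182 − 2·27 = 128.
Government outlay = subsidy × quantity = 18 × 128 = 2304.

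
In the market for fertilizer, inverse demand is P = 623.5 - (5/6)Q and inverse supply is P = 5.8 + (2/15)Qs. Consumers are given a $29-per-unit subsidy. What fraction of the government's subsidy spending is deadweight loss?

DWL / government spending = 5/223

Pre-subsidy: 623.5 - (5/6)Q = 5.8 + (2/15)Q gives Q* = 639 and P* = 91.
With the rebate, buyers effectively pay Pb = Ps − 29, where Ps is the price sellers receive.
On the curves, Pb = 623.5 - (5/6)Q and Ps = 5.8 + (2/15)Q; the wedge Ps − Pb = 29 gives 5.8 + (2/15)Q − (623.5 - (5/6)Q) = 29, so Q' = 669.
Then Pb = 623.5 − (5/6)·669 = 66 and Ps = 5.8 + (2/15)·669 = 95.
ΔCS = ½(639 + 669)(91 − 66) = 16350; ΔPS = ½(639 + 669)(95 − 91) = 2616.
Government spending = 29 × 669 = 19401.
DWL = ½ × 29 × (669 − 639) = 435; fraction = 435 / 19401 = 5/223.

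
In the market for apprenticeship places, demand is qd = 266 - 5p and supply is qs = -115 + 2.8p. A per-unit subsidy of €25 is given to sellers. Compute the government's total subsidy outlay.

Government cost = 64975/39

Pre-subsidy: 266 - 5p = -115 + 2.8p gives p* = 635/13, q* = 283/13.
With the subsidy, sellers receive ps = pb + 25 for each unit, where pb is the price buyers pay.
Supply in terms of pb becomes qs = -115 + 2.8(pb + 25) = -45 + 2.8pb. Setting this equal to demand: 266 - 5pb = -45 + 2.8pb, so pb = 1555/39.
Sellers receive ps = 1555/39 + 25 = 2530/39; q' = 266 − 5·(1555/39) = 2599/39.
Government outlay = subsidy × quantity = 25 × 2599/39 = 64975/39.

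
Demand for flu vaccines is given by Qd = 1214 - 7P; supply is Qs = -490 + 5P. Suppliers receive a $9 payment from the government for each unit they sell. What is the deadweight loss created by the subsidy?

Deadweight loss = $118.125

Pre-subsidy: 1214 - 7P = -490 + 5P gives P* = 142, Q* = 220.
With the subsidy, sellers receive Ps = Pb + 9 for each unit, where Pb is the price buyers pay.
Supply in terms of Pb becomes Qs = -490 + 5(Pb + 9) = -445 + 5Pb. Setting this equal to demand: 1214 - 7Pb = -445 + 5Pb, so Pb = 138.25.
Sellers receive Ps = 138.25 + 9 = 147.25; Q' = 1214 − 7·138.25 = 246.25.
The subsidy expands output by 246.25 − 220 = 26.25 past the efficient level; on those units the gap between marginal cost and willingness to pay runs from 0 up to 9.
DWL = ½ × 9 × 26.25 = 118.125.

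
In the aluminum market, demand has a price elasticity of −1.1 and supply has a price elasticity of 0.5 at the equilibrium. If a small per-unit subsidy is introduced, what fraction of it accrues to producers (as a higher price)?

For a small subsidy around the equilibrium, the benefit split depends on the relative slopes, which at a point are proportional to the elasticities.
Buyer share = εs/(εs + |εd|) = 0.5/(0.5 + 1.1) = 0.3125; seller share = |εd|/(εs + |εd|) = 0.6875.
So producers capture 0.6875 of the subsidy.

Producer share = 0.6875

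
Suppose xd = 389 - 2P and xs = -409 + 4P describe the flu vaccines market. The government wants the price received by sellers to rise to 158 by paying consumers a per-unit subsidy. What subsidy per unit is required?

At a seller price of 158, quantity supplied is -409 + 4·158 = 223.
Buyers absorb 223 only when they pay Pb with 389 − 2·Pb = 223, i.e. Pb = 83.
s = Ps − Pb = 158 − 83 = 75.

Required subsidy s = 75 per unit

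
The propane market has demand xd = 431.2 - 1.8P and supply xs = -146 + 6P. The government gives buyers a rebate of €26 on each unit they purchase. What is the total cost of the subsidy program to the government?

Government cost = €8684

Pre-subsidy: 431.2 - 1.8P = -146 + 6P gives P* = 74, x* = 298.
With the rebate, buyers effectively pay Pb = Ps − 26, where Ps is the price sellers receive.
Demand in terms of Ps becomes xd = 431.2 − 1.8(Ps − 26) = 478 - 1.8Ps. Setting this equal to supply: 478 - 1.8Ps = -146 + 6Ps, so Ps = 80.
Buyers pay Pb = 80 − 26 = 54; x' = -146 + 6·80 = 334.
Government outlay = subsidy × quantity = 26 × 334 = 8684.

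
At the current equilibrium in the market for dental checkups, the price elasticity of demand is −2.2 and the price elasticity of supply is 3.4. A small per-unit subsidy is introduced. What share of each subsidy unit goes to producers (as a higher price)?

For a small subsidy around the equilibrium, the benefit split depends on the relative slopes, which at a point are proportional to the elasticities.
Buyer share = εs/(εs + |εd|) = 3.4/(3.4 + 2.2) = 17/28; seller share = |εd|/(εs + |εd|) = 11/28.
So producers capture 11/28 of the subsidy.

Producer share = 11/28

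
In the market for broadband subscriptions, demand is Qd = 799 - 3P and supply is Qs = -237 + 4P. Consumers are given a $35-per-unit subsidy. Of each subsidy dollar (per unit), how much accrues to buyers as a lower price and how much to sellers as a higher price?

Buyers gain $20 per unit; sellers gain $15 per unit

Pre-subsidy: 799 - 3P = -237 + 4P gives P* = 148, Q* = 355.
With the rebate, buyers effectively pay Pb = Ps − 35, where Ps is the price sellers receive.
Demand in terms of Ps becomes Qd = 799 − 3(Ps − 35) = 904 - 3Ps. Setting this equal to supply: 904 - 3Ps = -237 + 4Ps, so Ps = 163.
Buyers pay Pb = 163 − 35 = 128; Q' = -237 + 4·163 = 415.
Buyers' price falls by P* − Pb = 148 − 128 = 20; sellers' price rises by Ps − P* = 163 − 148 = 15.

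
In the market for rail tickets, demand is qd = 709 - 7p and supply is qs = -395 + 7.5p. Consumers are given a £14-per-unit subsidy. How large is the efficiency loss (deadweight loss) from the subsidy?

Pre-subsidy: 709 - 7p = -395 + 7.5p gives p* = 2208/29, q* = 5105/29.
With the rebate, buyers effectively pay pb = ps − 14, where ps is the price sellers receive.
Demand in terms of ps becomes qd = 709 − 7(ps − 14) = 807 - 7ps. Setting this equal to supply: 807 - 7ps = -395 + 7.5ps, so ps = 2404/29.
Buyers pay pb = 2404/29 − 14 = 1998/29; q' = -395 + 7.5·(2404/29) = 6575/29.
The subsidy expands output by 6575/29 − 5105/29 = 1470/29 past the efficient level; on those units the gap between marginal cost and willingness to pay runs from 0 up to 14.
DWL = ½ × 14 × 1470/29 = 10290/29.

Deadweight loss = 10290/29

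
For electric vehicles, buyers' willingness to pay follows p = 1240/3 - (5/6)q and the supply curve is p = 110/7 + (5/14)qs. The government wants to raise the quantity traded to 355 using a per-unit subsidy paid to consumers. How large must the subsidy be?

Required subsidy s = 25 per unit

At q = 355, from the demand curve buyers pay pb = 1240/3 − (5/6)·355 = 117.5; from the supply curve sellers need ps = 110/7 + (5/14)·355 = 142.5.
The subsidy must fill the gap: s = ps − pb = 142.5 − 117.5 = 25.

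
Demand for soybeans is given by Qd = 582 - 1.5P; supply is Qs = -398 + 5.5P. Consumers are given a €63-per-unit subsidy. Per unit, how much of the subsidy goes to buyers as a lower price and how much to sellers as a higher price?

Pre-subsidy: 582 - 1.5P = -398 + 5.5P gives P* = 140, Q* = 372.
With the rebate, buyers effectively pay Pb = Ps − 63, where Ps is the price sellers receive.
Demand in terms of Ps becomes Qd = 582 − 1.5(Ps − 63) = 676.5 - 1.5Ps. Setting this equal to supply: 676.5 - 1.5Ps = -398 + 5.5Ps, so Ps = 153.5.
Buyers pay Pb = 153.5 − 63 = 90.5; Q' = -398 + 5.5·153.5 = 446.25.
Buyers' price falls by P* − Pb = 140 − 90.5 = 49.5; sellers' price rises by Ps − P* = 153.5 − 140 = 13.5.

Buyers gain €49.5 per unit; sellers gain €13.5 per unit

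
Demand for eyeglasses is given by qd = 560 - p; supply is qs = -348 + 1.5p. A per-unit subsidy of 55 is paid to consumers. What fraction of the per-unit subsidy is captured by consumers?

Pre-subsidy: 560 - p = -348 + 1.5p gives p* = 363.2, q* = 196.8.
With the rebate, buyers effectively pay pb = ps − 55, where ps is the price sellers receive.
Demand in terms of ps becomes qd = 560 − 1(ps − 55) = 615 - ps. Setting this equal to supply: 615 - ps = -348 + 1.5ps, so ps = 385.2.
Buyers pay pb = 385.2 − 55 = 330.2; q' = -348 + 1.5·385.2 = 229.8.
Buyers' price falls by p* − pb = 363.2 − 330.2 = 33; sellers' price rises by ps − p* = 385.2 − 363.2 = 22.
So consumers capture 33/55 = 0.6 of each unit of subsidy.

Consumer share = 0.6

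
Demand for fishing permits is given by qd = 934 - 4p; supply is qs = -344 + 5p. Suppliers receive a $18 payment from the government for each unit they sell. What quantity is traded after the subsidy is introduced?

Pre-subsidy: 934 - 4p = -344 + 5p gives p* = 142, q* = 366.
With the subsidy, sellers receive ps = pb + 18 for each unit, where pb is the price buyers pay.
Supply in terms of pb becomes qs = -344 + 5(pb + 18) = -254 + 5pb. Setting this equal to demand: 934 - 4pb = -254 + 5pb, so pb = 132.
Sellers receive ps = 132 + 18 = 150; q' = 934 − 4·132 = 406.

q' = 406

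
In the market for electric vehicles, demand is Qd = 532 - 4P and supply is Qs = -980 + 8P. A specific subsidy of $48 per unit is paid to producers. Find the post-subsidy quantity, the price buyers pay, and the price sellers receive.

Pre-subsidy: 532 - 4P = -980 + 8P gives P* = 126, Q* = 28.
With the subsidy, sellers receive Ps = Pb + 48 for each unit, where Pb is the price buyers pay.
Supply in terms of Pb becomes Qs = -980 + 8(Pb + 48) = -596 + 8Pb. Setting this equal to demand: 532 - 4Pb = -596 + 8Pb, so Pb = 94.
Sellers receive Ps = 94 + 48 = 142; Q' = 532 − 4·94 = 156.

Q' = 156; buyers pay $94; sellers receive $142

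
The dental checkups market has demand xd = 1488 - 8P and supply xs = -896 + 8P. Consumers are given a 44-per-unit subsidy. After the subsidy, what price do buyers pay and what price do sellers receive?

Buyers pay 127; sellers receive 171

Pre-subsidy: 1488 - 8P = -896 + 8P gives P* = 149, x* = 296.
With the rebate, buyers effectively pay Pb = Ps − 44, where Ps is the price sellers receive.
Demand in terms of Ps becomes xd = 1488 − 8(Ps − 44) = 1840 - 8Ps. Setting this equal to supply: 1840 - 8Ps = -896 + 8Ps, so Ps = 171.
Buyers pay Pb = 171 − 44 = 127; x' = -896 + 8·171 = 472.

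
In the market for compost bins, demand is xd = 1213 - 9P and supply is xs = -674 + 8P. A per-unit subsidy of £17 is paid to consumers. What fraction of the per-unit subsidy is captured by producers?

Pre-subsidy: 1213 - 9P = -674 + 8P gives P* = 111, x* = 214.
With the rebate, buyers effectively pay Pb = Ps − 17, where Ps is the price sellers receive.
Demand in terms of Ps becomes xd = 1213 − 9(Ps − 17) = 1366 - 9Ps. Setting this equal to supply: 1366 - 9Ps = -674 + 8Ps, so Ps = 120.
Buyers pay Pb = 120 − 17 = 103; x' = -674 + 8·120 = 286.
Buyers' price falls by P* − Pb = 111 − 103 = 8; sellers' price rises by Ps − P* = 120 − 111 = 9.
So producers capture 9/17 = 9/17 of each unit of subsidy.

Producer share = 9/17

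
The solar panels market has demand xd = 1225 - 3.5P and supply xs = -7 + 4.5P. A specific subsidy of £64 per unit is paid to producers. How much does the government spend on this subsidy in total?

Government cost = £51968

Pre-subsidy: 1225 - 3.5P = -7 + 4.5P gives P* = 154, x* = 686.
With the subsidy, sellers receive Ps = Pb + 64 for each unit, where Pb is the price buyers pay.
Supply in terms of Pb becomes xs = -7 + 4.5(Pb + 64) = 281 + 4.5Pb. Setting this equal to demand: 1225 - 3.5Pb = 281 + 4.5Pb, so Pb = 118.
Sellers receive Ps = 118 + 64 = 182; x' = 1225 − 3.5·118 = 812.
Government outlay = subsidy × quantity = 64 × 812 = 51968.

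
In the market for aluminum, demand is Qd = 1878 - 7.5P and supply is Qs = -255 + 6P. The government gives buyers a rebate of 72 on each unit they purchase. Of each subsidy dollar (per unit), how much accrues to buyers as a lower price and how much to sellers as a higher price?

Buyers gain 32 per unit; sellers gain 40 per unit

Pre-subsidy: 1878 - 7.5P = -255 + 6P gives P* = 158, Q* = 693.
With the rebate, buyers effectively pay Pb = Ps − 72, where Ps is the price sellers receive.
Demand in terms of Ps becomes Qd = 1878 − 7.5(Ps − 72) = 2418 - 7.5Ps. Setting this equal to supply: 2418 - 7.5Ps = -255 + 6Ps, so Ps = 198.
Buyers pay Pb = 198 − 72 = 126; Q' = -255 + 6·198 = 933.
Buyers' price falls by P* − Pb = 158 − 126 = 32; sellers' price rises by Ps − P* = 198 − 158 = 40.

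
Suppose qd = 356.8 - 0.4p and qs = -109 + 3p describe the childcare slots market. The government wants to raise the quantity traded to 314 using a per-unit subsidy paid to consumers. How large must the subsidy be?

Required subsidy s = 34 per unit

At q = 314, invert demand for the buyer price: pb = (356.8 − 314)/0.4 = 107; invert supply for the seller price: ps = (314 − (-109))/3 = 141.
The subsidy must fill the gap: s = ps − pb = 141 − 107 = 34.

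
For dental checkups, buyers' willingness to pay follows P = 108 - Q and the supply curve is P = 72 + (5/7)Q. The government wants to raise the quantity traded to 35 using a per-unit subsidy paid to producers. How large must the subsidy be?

Required subsidy s = 24 per unit

At Q = 35, from the demand curve buyers pay Pb = 108 − 1·35 = 73; from the supply curve sellers need Ps = 72 + (5/7)·35 = 97.
The subsidy must fill the gap: s = Ps − Pb = 97 − 73 = 24.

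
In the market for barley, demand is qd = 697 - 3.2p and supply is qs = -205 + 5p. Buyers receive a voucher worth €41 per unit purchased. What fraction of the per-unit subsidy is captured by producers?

Producer share = 16/41

Pre-subsidy: 697 - 3.2p = -205 + 5p gives p* = 110, q* = 345.
With the rebate, buyers effectively pay pb = ps − 41, where ps is the price sellers receive.
Demand in terms of ps becomes qd = 697 − 3.2(ps − 41) = 828.2 - 3.2ps. Setting this equal to supply: 828.2 - 3.2ps = -205 + 5ps, so ps = 126.
Buyers pay pb = 126 − 41 = 85; q' = -205 + 5·126 = 425.
Buyers' price falls by p* − pb = 110 − 85 = 25; sellers' price rises by ps − p* = 126 − 110 = 16.
So producers capture 16/41 = 16/41 of each unit of subsidy.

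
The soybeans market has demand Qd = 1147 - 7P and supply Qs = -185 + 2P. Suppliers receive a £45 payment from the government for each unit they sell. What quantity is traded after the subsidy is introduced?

Pre-subsidy: 1147 - 7P = -185 + 2P gives P* = 148, Q* = 111.
With the subsidy, sellers receive Ps = Pb + 45 for each unit, where Pb is the price buyers pay.
Supply in terms of Pb becomes Qs = -185 + 2(Pb + 45) = -95 + 2Pb. Setting this equal to demand: 1147 - 7Pb = -95 + 2Pb, so Pb = 138.
Sellers receive Ps = 138 + 45 = 183; Q' = 1147 − 7·138 = 181.

Q' = 181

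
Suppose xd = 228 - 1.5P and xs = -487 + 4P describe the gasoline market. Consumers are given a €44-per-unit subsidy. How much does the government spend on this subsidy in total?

Pre-subsidy: 228 - 1.5P = -487 + 4P gives P* = 130, x* = 33.
With the rebate, buyers effectively pay Pb = Ps − 44, where Ps is the price sellers receive.
Demand in terms of Ps becomes xd = 228 − 1.5(Ps − 44) = 294 - 1.5Ps. Setting this equal to supply: 294 - 1.5Ps = -487 + 4Ps, so Ps = 142.
Buyers pay Pb = 142 − 44 = 98; x' = -487 + 4·142 = 81.
Government outlay = subsidy × quantity = 44 × 81 = 3564.

Government cost = €3564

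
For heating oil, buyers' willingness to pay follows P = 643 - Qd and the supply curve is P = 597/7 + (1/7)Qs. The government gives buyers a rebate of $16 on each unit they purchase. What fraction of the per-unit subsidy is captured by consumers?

Consumer share = 0.875

Pre-subsidy: 643 - Q = 597/7 + (1/7)Q gives Q* = 488 and P* = 155.
With the rebate, buyers effectively pay Pb = Ps − 16, where Ps is the price sellers receive.
On the curves, Pb = 643 - Q and Ps = 597/7 + (1/7)Q; the wedge Ps − Pb = 16 gives 597/7 + (1/7)Q − (643 - Q) = 16, so Q' = 502.
Then Pb = 643 − 1·502 = 141 and Ps = 597/7 + (1/7)·502 = 157.
Buyers' price falls by P* − Pb = 155 − 141 = 14; sellers' price rises by Ps − P* = 157 − 155 = 2.
So consumers capture 14/16 = 0.875 of each unit of subsidy.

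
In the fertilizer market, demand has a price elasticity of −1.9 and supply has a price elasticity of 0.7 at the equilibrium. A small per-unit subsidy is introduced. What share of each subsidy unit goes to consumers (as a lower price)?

Consumer share = 7/26

For a small subsidy around the equilibrium, the benefit split depends on the relative slopes, which at a point are proportional to the elasticities.
Buyer share = εs/(εs + |εd|) = 0.7/(0.7 + 1.9) = 7/26; seller share = |εd|/(εs + |εd|) = 19/26.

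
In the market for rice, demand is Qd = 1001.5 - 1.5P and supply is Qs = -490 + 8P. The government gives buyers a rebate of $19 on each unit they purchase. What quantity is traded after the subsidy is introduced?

Pre-subsidy: 1001.5 - 1.5P = -490 + 8P gives P* = 157, Q* = 766.
With the rebate, buyers effectively pay Pb = Ps − 19, where Ps is the price sellers receive.
Demand in terms of Ps becomes Qd = 1001.5 − 1.5(Ps − 19) = 1030 - 1.5Ps. Setting this equal to supply: 1030 - 1.5Ps = -490 + 8Ps, so Ps = 160.
Buyers pay Pb = 160 − 19 = 141; Q' = -490 + 8·160 = 790.

Q' = 790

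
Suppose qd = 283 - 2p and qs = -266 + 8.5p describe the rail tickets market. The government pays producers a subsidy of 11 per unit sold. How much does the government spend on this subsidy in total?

Pre-subsidy: 283 - 2p = -266 + 8.5p gives p* = 366/7, q* = 1249/7.
With the subsidy, sellers receive ps = pb + 11 for each unit, where pb is the price buyers pay.
Supply in terms of pb becomes qs = -266 + 8.5(pb + 11) = -172.5 + 8.5pb. Setting this equal to demand: 283 - 2pb = -172.5 + 8.5pb, so pb = 911/21.
Sellers receive ps = 911/21 + 11 = 1142/21; q' = 283 − 2·(911/21) = 4121/21.
Government outlay = subsidy × quantity = 11 × 4121/21 = 45331/21.

Government cost = 45331/21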